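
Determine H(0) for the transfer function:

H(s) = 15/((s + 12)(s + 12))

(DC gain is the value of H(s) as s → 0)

DC gain = H(0) = 15/(12 × 12) = 15/144 = 0.1042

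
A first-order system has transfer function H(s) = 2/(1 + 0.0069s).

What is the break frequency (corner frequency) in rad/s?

Corner frequency = 1/τ = 1/0.0069 = 144.928 rad/s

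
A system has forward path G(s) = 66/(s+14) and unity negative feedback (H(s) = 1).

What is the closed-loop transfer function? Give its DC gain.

T(s) = G/(1+GH) = [66/(s+14)] / [1 + 66/(s+14)] = 66/(s+14+66) = 66/(s+80). DC gain = 66/80 = 0.825.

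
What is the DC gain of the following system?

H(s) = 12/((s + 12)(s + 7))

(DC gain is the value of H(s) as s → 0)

DC gain = H(0) = 12/(12 × 7) = 12/84 = 0.1429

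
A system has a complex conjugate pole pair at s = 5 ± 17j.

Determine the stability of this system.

Real part of poles is 5 (> 0, right half-plane). Unstable.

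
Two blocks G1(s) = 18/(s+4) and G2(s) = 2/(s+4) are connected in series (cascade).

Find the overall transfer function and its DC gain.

Series: multiply transfer functions. G_eq = 18/(s+4) × 2/(s+4) = 36/((s+4)(s+4)). DC gain = 36/(4×4) = 2.25.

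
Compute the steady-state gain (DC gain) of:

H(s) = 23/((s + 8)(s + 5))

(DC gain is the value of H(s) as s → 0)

DC gain = H(0) = 23/(8 × 5) = 23/40 = 0.575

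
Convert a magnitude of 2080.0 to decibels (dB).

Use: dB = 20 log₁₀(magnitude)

dB = 20 log₁₀(2080.0) = 66.4 dB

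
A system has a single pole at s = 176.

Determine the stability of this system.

Pole at s = 176 is in the right half-plane. Unstable.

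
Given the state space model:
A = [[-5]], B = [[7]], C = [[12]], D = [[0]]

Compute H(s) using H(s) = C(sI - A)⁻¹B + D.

(sI - A)⁻¹ = 1/(s + 5). H(s) = 12 × 7/(s + 5) + 0 = 84/(s + 5).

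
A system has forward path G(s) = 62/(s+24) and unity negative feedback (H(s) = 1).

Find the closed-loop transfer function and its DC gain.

T(s) = G/(1+GH) = [62/(s+24)] / [1 + 62/(s+24)] = 62/(s+24+62) = 62/(s+86). DC gain = 62/86 = 0.7209.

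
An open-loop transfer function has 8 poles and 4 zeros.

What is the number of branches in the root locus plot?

Root locus has n branches where n = number of poles = 8.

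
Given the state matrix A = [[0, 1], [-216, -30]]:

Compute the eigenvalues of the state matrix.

det(A - λI) = λ² - (-30)λ + 216 = (λ - (-12))(λ - (-18)). Eigenvalues: -12, -18.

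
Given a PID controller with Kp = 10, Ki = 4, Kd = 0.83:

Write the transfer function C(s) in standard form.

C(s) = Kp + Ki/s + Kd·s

Substituting values: C(s) = 10 + 4/s + 0.83s = (0.83s² + 10s + 4)/s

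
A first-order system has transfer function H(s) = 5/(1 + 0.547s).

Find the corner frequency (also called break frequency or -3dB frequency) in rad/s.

Corner frequency = 1/τ = 1/0.547 = 1.828 rad/s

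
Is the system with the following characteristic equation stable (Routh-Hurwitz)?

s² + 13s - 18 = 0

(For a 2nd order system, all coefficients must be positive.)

Coefficients: 1, 13, -18. c=-18 not positive, so system is unstable.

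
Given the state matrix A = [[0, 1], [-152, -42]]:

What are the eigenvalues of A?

det(A - λI) = λ² - (-42)λ + 152 = (λ - (-38))(λ - (-4)). Eigenvalues: -38, -4.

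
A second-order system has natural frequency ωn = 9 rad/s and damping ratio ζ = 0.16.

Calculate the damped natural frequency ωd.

ωd = ωn√(1 - ζ²) = 9√(1 - 0.16²) = 8.88 rad/s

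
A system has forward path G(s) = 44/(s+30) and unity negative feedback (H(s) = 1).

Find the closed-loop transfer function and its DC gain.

T(s) = G/(1+GH) = [44/(s+30)] / [1 + 44/(s+30)] = 44/(s+30+44) = 44/(s+74). DC gain = 44/74 = 0.5946.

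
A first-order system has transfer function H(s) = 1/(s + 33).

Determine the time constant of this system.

For H(s) = 1/(s + 1/τ), the pole is at -1/τ = -33, so τ = 1/33 = 0.0303 s.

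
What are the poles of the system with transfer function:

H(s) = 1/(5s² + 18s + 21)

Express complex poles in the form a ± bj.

Discriminant = 18² - 4×5×21 = 324 - 420 = -96 < 0, so the poles are a complex conjugate pair s = (-18 ± j√96)/(2×5). Real part = -18/(2×5) = -18/10 = -1.8; imaginary part = ±√96/(2×5) ≈ 0.9798. Poles: s = -1.8 ± 0.9798j.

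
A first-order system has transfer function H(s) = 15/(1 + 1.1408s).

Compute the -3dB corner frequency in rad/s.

Corner frequency = 1/τ = 1/1.1408 = 0.877 rad/s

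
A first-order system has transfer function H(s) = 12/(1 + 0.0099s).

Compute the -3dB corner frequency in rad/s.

Corner frequency = 1/τ = 1/0.0099 = 101.01 rad/s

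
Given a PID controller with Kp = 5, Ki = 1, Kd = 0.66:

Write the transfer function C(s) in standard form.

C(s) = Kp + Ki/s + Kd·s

Substituting values: C(s) = 5 + 1/s + 0.66s = (0.66s² + 5s + 1)/s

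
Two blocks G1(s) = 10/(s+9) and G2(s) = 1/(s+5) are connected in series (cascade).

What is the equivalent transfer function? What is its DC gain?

Series: multiply transfer functions. G_eq = 10/(s+9) × 1/(s+5) = 10/((s+9)(s+5)). DC gain = 10/(9×5) = 0.2222.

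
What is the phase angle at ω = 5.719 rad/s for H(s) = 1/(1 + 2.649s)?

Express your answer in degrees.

Phase = -arctan(ωτ) = -arctan(5.719 × 2.649) = -86.2°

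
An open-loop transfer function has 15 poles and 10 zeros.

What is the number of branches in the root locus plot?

Root locus has n branches where n = number of poles = 15.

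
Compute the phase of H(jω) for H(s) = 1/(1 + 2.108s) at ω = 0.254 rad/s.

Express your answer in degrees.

Phase = -arctan(ωτ) = -arctan(0.254 × 2.108) = -28.2°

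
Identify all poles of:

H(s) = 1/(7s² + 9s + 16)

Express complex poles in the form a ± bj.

Discriminant = 9² - 4×7×16 = 81 - 448 = -367 < 0, so the poles are a complex conjugate pair s = (-9 ± j√367)/(2×7). Real part = -9/(2×7) = -9/14 ≈ -0.6429; imaginary part = ±√367/(2×7) ≈ 1.3684. Poles: s = -0.6429 ± 1.3684j.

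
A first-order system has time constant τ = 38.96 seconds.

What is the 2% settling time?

For first-order system, 2% settling time ≈ 4τ = 4 × 38.96 = 155.84 s.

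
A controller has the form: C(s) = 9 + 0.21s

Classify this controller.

This is a Proportional-Derivative (PD) controller.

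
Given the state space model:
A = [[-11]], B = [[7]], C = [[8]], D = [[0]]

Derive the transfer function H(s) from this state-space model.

(sI - A)⁻¹ = 1/(s + 11). H(s) = 8 × 7/(s + 11) + 0 = 56/(s + 11).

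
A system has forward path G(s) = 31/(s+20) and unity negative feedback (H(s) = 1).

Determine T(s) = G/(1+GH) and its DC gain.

T(s) = G/(1+GH) = [31/(s+20)] / [1 + 31/(s+20)] = 31/(s+20+31) = 31/(s+51). DC gain = 31/51 = 0.6078.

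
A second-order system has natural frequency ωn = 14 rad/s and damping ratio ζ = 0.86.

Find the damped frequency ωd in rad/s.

ωd = ωn√(1 - ζ²) = 14√(1 - 0.86²) = 7.14 rad/s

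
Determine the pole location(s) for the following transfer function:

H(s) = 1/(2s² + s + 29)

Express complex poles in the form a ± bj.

Discriminant = 1² - 4×2×29 = 1 - 232 = -231 < 0, so the poles are a complex conjugate pair s = (-1 ± j√231)/(2×2). Real part = -1/(2×2) = -1/4 = -0.25; imaginary part = ±√231/(2×2) ≈ 3.7997. Poles: s = -0.25 ± 3.7997j.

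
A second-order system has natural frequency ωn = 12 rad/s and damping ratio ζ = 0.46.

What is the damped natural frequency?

ωd = ωn√(1 - ζ²) = 12√(1 - 0.46²) = 10.66 rad/s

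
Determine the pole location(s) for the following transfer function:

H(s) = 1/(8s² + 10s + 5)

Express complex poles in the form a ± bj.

Discriminant = 10² - 4×8×5 = 100 - 160 = -60 < 0, so the poles are a complex conjugate pair s = (-10 ± j√60)/(2×8). Real part = -10/(2×8) = -10/16 = -0.625; imaginary part = ±√60/(2×8) ≈ 0.4841. Poles: s = -0.625 ± 0.4841j.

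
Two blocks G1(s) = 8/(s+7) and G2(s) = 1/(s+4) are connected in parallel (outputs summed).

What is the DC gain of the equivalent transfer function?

Parallel: G_eq = G1 + G2. DC gain = G1(0) + G2(0) = 8/7 + 1/4 = 1.1429 + 0.25 = 1.3929.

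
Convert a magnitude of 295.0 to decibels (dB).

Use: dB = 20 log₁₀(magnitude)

dB = 20 log₁₀(295.0) = 49.4 dB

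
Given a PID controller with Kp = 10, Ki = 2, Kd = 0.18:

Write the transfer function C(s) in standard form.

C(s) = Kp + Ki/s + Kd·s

Substituting values: C(s) = 10 + 2/s + 0.18s = (0.18s² + 10s + 2)/s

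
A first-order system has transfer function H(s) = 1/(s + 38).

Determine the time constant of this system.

For H(s) = 1/(s + 1/τ), the pole is at -1/τ = -38, so τ = 1/38 = 0.0263 s.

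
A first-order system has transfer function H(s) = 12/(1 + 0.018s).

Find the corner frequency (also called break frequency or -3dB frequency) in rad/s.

Corner frequency = 1/τ = 1/0.018 = 55.556 rad/s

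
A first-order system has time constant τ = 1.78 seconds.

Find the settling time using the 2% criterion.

For first-order system, 2% settling time ≈ 4τ = 4 × 1.78 = 7.12 s.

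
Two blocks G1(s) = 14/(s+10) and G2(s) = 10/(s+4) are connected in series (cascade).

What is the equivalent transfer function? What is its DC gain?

Series: multiply transfer functions. G_eq = 14/(s+10) × 10/(s+4) = 140/((s+10)(s+4)). DC gain = 140/(10×4) = 3.5.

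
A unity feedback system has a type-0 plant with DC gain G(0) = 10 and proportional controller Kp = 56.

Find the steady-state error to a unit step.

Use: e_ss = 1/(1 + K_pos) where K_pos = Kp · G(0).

K_pos = Kp · G(0) = 56 × 10 = 560. e_ss = 1/(1 + 560) = 0.0018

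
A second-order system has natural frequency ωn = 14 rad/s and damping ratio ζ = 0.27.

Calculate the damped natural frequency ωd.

ωd = ωn√(1 - ζ²) = 14√(1 - 0.27²) = 13.48 rad/s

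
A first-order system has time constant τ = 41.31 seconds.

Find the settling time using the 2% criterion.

For first-order system, 2% settling time ≈ 4τ = 4 × 41.31 = 165.24 s.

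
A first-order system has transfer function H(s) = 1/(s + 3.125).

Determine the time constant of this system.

For H(s) = 1/(s + 1/τ), the pole is at -1/τ = -3.125, so τ = 1/3.125 = 0.32 s.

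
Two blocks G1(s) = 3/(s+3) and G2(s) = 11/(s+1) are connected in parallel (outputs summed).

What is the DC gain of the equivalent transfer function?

Parallel: G_eq = G1 + G2. DC gain = G1(0) + G2(0) = 3/3 + 11/1 = 1 + 11 = 12.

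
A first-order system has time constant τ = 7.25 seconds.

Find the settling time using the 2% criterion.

For first-order system, 2% settling time ≈ 4τ = 4 × 7.25 = 29.0 s.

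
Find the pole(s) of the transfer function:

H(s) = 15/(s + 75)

Pole is where denominator = 0: s + 75 = 0, so s = -75.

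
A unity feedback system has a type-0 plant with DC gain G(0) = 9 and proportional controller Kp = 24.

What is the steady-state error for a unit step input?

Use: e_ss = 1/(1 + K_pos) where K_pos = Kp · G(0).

K_pos = Kp · G(0) = 24 × 9 = 216. e_ss = 1/(1 + 216) = 0.0046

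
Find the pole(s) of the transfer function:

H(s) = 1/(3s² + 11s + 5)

Discriminant = 11² - 4×3×5 = 121 - 60 = 61 > 0, so two distinct real poles. Using quadratic formula: s = (-11 ± √61)/(2×3) = (-11 ± √61)/6, with √61 ≈ 7.8102. s₁ ≈ -0.5316, s₂ ≈ -3.1350. Poles: s₁ = -0.5316, s₂ = -3.1350.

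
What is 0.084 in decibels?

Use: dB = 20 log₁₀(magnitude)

dB = 20 log₁₀(0.084) = -21.5 dB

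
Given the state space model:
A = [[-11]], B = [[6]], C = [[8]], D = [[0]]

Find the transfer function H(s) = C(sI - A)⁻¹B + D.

(sI - A)⁻¹ = 1/(s + 11). H(s) = 8 × 6/(s + 11) + 0 = 48/(s + 11).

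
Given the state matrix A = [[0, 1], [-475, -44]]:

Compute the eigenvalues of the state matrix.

det(A - λI) = λ² - (-44)λ + 475 = (λ - (-25))(λ - (-19)). Eigenvalues: -25, -19.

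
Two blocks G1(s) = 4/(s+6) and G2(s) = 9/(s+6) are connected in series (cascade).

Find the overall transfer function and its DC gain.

Series: multiply transfer functions. G_eq = 4/(s+6) × 9/(s+6) = 36/((s+6)(s+6)). DC gain = 36/(6×6) = 1.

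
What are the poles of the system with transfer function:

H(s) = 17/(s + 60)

Pole is where denominator = 0: s + 60 = 0, so s = -60.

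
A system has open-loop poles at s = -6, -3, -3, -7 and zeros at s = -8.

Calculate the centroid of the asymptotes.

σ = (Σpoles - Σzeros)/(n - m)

σ = (Σpoles - Σzeros)/(n - m) = (-19 - (-8))/(4 - 1) = -11/3 = -3.67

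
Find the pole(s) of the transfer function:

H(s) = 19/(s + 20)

Pole is where denominator = 0: s + 20 = 0, so s = -20.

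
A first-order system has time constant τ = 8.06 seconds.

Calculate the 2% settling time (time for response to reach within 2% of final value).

For first-order system, 2% settling time ≈ 4τ = 4 × 8.06 = 32.24 s.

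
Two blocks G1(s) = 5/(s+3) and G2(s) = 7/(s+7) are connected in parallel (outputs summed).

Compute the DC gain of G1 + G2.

Parallel: G_eq = G1 + G2. DC gain = G1(0) + G2(0) = 5/3 + 7/7 = 1.6667 + 1 = 2.6667.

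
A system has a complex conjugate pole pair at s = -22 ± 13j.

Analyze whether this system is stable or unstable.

Real part of poles is -22 (< 0, left half-plane). Stable.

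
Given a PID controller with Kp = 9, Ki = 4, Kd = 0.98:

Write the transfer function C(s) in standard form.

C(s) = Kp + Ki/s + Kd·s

Substituting values: C(s) = 9 + 4/s + 0.98s = (0.98s² + 9s + 4)/s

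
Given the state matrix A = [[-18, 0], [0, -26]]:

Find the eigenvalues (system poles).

For diagonal matrix, eigenvalues are diagonal entries: λ₁ = -18, λ₂ = -26.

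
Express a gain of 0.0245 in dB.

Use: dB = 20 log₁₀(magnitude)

dB = 20 log₁₀(0.0245) = -32.2 dB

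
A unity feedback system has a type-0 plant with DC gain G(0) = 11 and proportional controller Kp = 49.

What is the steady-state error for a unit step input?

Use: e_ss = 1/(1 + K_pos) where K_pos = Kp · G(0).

K_pos = Kp · G(0) = 49 × 11 = 539. e_ss = 1/(1 + 539) = 0.0019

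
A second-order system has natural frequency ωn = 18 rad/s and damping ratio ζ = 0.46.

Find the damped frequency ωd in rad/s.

ωd = ωn√(1 - ζ²) = 18√(1 - 0.46²) = 15.98 rad/s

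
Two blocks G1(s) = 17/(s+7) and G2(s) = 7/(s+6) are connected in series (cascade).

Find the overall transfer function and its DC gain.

Series: multiply transfer functions. G_eq = 17/(s+7) × 7/(s+6) = 119/((s+7)(s+6)). DC gain = 119/(7×6) = 2.8333.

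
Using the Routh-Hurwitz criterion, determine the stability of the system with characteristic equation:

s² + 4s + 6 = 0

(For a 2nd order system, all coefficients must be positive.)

Coefficients: 1, 4, 6. All positive, so system is stable.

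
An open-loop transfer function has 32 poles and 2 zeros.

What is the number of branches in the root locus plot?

Root locus has n branches where n = number of poles = 32.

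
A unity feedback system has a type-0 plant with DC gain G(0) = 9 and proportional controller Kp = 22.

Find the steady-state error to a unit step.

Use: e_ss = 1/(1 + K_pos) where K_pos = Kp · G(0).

K_pos = Kp · G(0) = 22 × 9 = 198. e_ss = 1/(1 + 198) = 0.0050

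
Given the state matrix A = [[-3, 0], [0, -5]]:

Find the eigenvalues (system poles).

For diagonal matrix, eigenvalues are diagonal entries: λ₁ = -3, λ₂ = -5.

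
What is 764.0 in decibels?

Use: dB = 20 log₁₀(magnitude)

dB = 20 log₁₀(764.0) = 57.7 dB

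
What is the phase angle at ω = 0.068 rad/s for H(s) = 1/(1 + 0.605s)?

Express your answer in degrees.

Phase = -arctan(ωτ) = -arctan(0.068 × 0.605) = -2.4°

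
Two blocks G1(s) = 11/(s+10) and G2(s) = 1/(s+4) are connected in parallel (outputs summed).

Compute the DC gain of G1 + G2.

Parallel: G_eq = G1 + G2. DC gain = G1(0) + G2(0) = 11/10 + 1/4 = 1.1 + 0.25 = 1.35.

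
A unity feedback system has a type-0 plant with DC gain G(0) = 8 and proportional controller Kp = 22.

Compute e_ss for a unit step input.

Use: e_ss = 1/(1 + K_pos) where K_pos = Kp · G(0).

K_pos = Kp · G(0) = 22 × 8 = 176. e_ss = 1/(1 + 176) = 0.0056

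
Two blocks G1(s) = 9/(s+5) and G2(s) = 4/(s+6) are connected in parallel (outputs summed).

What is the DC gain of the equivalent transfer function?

Parallel: G_eq = G1 + G2. DC gain = G1(0) + G2(0) = 9/5 + 4/6 = 1.8 + 0.6667 = 2.4667.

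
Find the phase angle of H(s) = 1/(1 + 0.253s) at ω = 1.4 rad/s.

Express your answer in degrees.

Phase = -arctan(ωτ) = -arctan(1.4 × 0.253) = -19.5°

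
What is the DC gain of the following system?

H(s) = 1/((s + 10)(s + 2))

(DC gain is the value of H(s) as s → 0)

DC gain = H(0) = 1/(10 × 2) = 1/20 = 0.05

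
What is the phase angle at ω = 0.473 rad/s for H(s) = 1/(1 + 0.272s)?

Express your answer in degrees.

Phase = -arctan(ωτ) = -arctan(0.473 × 0.272) = -7.3°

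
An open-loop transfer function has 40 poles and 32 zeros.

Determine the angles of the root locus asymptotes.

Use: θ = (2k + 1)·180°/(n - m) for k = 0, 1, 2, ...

n - m = 40 - 32 = 8. Angles: θk = (2k + 1)·180°/8 = 22.5°, 67.5°, 112.5°, 157.5°, 202.5°, 247.5°, 292.5°, 337.5°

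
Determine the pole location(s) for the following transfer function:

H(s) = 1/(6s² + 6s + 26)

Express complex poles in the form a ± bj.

Discriminant = 6² - 4×6×26 = 36 - 624 = -588 < 0, so the poles are a complex conjugate pair s = (-6 ± j√588)/(2×6). Real part = -6/(2×6) = -6/12 = -0.5; imaginary part = ±√588/(2×6) ≈ 2.0207. Poles: s = -0.5 ± 2.0207j.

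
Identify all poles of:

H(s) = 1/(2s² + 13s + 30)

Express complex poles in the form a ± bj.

Discriminant = 13² - 4×2×30 = 169 - 240 = -71 < 0, so the poles are a complex conjugate pair s = (-13 ± j√71)/(2×2). Real part = -13/(2×2) = -13/4 = -3.25; imaginary part = ±√71/(2×2) ≈ 2.1065. Poles: s = -3.25 ± 2.1065j.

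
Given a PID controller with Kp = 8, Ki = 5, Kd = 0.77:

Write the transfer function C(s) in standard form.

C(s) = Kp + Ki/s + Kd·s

Substituting values: C(s) = 8 + 5/s + 0.77s = (0.77s² + 8s + 5)/s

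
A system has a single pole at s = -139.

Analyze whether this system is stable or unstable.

Pole at s = -139 is in the left half-plane. Stable.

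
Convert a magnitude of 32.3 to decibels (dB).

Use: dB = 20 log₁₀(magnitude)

dB = 20 log₁₀(32.3) = 30.2 dB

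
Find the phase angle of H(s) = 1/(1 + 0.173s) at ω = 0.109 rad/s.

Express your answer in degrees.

Phase = -arctan(ωτ) = -arctan(0.109 × 0.173) = -1.1°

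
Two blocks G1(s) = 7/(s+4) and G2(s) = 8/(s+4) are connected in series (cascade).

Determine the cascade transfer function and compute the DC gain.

Series: multiply transfer functions. G_eq = 7/(s+4) × 8/(s+4) = 56/((s+4)(s+4)). DC gain = 56/(4×4) = 3.5.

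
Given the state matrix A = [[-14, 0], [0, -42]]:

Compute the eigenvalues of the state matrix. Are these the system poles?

For diagonal matrix, eigenvalues are diagonal entries: λ₁ = -14, λ₂ = -42. Eigenvalues of A = system poles.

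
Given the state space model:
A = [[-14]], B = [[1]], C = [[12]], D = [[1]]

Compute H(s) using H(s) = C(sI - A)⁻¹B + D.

(sI - A)⁻¹ = 1/(s + 14). H(s) = 12×1/(s + 14) + 1 = (s + 26)/(s + 14).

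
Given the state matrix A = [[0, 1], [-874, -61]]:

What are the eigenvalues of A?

det(A - λI) = λ² - (-61)λ + 874 = (λ - (-38))(λ - (-23)). Eigenvalues: -38, -23.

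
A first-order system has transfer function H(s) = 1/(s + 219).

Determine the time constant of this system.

For H(s) = 1/(s + 1/τ), the pole is at -1/τ = -219, so τ = 1/219 = 0.0046 s.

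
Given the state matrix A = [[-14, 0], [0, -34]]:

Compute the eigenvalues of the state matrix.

For diagonal matrix, eigenvalues are diagonal entries: λ₁ = -14, λ₂ = -34.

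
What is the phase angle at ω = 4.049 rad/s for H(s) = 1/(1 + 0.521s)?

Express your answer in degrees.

Phase = -arctan(ωτ) = -arctan(4.049 × 0.521) = -64.6°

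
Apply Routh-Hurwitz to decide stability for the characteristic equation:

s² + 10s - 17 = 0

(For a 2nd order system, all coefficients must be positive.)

Coefficients: 1, 10, -17. c=-17 not positive, so system is unstable.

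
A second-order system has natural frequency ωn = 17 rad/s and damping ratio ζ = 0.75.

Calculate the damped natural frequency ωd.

ωd = ωn√(1 - ζ²) = 17√(1 - 0.75²) = 11.24 rad/s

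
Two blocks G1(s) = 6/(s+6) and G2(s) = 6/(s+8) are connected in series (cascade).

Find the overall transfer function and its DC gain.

Series: multiply transfer functions. G_eq = 6/(s+6) × 6/(s+8) = 36/((s+6)(s+8)). DC gain = 36/(6×8) = 0.75.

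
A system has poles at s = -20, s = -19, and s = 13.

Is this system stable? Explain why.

Pole(s) at s = 13 are not in the left half-plane. System is unstable.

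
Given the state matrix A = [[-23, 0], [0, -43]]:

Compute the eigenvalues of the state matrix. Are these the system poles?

For diagonal matrix, eigenvalues are diagonal entries: λ₁ = -23, λ₂ = -43. Eigenvalues of A = system poles.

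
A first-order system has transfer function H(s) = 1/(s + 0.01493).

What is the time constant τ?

For H(s) = 1/(s + 1/τ), the pole is at -1/τ = -0.01493, so τ = 1/0.01493 = 66.98 s.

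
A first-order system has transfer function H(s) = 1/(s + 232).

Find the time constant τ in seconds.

For H(s) = 1/(s + 1/τ), the pole is at -1/τ = -232, so τ = 1/232 = 0.0043 s.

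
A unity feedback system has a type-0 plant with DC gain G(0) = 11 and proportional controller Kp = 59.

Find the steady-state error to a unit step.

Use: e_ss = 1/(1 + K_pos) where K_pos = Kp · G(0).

K_pos = Kp · G(0) = 59 × 11 = 649. e_ss = 1/(1 + 649) = 0.0015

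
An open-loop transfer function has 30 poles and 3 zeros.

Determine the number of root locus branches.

Root locus has n branches where n = number of poles = 30.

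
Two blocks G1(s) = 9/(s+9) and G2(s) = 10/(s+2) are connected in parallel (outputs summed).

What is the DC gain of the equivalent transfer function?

Parallel: G_eq = G1 + G2. DC gain = G1(0) + G2(0) = 9/9 + 10/2 = 1 + 5 = 6.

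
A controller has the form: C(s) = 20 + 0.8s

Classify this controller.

This is a Proportional-Derivative (PD) controller.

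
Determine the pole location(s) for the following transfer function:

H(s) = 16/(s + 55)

Pole is where denominator = 0: s + 55 = 0, so s = -55.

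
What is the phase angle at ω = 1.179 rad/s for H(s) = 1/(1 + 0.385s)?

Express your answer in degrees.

Phase = -arctan(ωτ) = -arctan(1.179 × 0.385) = -24.4°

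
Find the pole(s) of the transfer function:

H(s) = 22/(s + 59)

Pole is where denominator = 0: s + 59 = 0, so s = -59.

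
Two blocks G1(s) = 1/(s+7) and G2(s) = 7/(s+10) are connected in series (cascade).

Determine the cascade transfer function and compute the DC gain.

Series: multiply transfer functions. G_eq = 1/(s+7) × 7/(s+10) = 7/((s+7)(s+10)). DC gain = 7/(7×10) = 0.1.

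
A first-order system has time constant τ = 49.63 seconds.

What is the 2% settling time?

For first-order system, 2% settling time ≈ 4τ = 4 × 49.63 = 198.52 s.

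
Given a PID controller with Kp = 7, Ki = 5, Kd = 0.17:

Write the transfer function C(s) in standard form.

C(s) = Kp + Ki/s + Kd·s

Substituting values: C(s) = 7 + 5/s + 0.17s = (0.17s² + 7s + 5)/s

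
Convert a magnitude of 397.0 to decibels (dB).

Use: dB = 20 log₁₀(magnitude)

dB = 20 log₁₀(397.0) = 52.0 dB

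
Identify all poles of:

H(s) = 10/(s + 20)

Pole is where denominator = 0: s + 20 = 0, so s = -20.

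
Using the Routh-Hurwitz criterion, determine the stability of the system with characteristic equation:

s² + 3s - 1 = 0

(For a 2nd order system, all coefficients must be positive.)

Coefficients: 1, 3, -1. c=-1 not positive, so system is unstable.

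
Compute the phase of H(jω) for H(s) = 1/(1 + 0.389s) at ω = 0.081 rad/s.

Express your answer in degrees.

Phase = -arctan(ωτ) = -arctan(0.081 × 0.389) = -1.8°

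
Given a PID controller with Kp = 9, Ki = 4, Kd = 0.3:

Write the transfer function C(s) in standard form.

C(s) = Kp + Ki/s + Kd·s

Substituting values: C(s) = 9 + 4/s + 0.3s = (0.3s² + 9s + 4)/s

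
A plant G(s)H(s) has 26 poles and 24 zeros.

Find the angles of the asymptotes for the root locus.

n - m = 26 - 24 = 2. Angles: θk = (2k + 1)·180°/2 = 90°, 270°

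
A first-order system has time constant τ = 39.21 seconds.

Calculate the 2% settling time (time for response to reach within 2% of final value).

For first-order system, 2% settling time ≈ 4τ = 4 × 39.21 = 156.84 s.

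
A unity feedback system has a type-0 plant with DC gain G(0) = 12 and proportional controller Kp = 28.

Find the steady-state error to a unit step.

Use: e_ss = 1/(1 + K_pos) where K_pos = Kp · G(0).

K_pos = Kp · G(0) = 28 × 12 = 336. e_ss = 1/(1 + 336) = 0.0030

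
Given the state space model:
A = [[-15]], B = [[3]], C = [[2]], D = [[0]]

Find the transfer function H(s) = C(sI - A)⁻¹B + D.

(sI - A)⁻¹ = 1/(s + 15). H(s) = 2 × 3/(s + 15) + 0 = 6/(s + 15).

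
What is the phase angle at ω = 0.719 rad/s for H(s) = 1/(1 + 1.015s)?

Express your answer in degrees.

Phase = -arctan(ωτ) = -arctan(0.719 × 1.015) = -36.1°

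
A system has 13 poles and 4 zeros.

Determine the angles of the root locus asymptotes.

n - m = 13 - 4 = 9. Angles: θk = (2k + 1)·180°/9 = 20°, 60°, 100°, 140°, 180°, 220°, 260°, 300°, 340°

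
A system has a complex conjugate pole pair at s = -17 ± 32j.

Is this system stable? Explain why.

Real part of poles is -17 (< 0, left half-plane). Stable.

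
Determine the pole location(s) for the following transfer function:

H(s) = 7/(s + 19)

Pole is where denominator = 0: s + 19 = 0, so s = -19.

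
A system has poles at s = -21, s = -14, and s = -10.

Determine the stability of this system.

All poles are in the left half-plane. System is stable.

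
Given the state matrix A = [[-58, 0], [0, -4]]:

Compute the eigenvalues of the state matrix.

For diagonal matrix, eigenvalues are diagonal entries: λ₁ = -58, λ₂ = -4.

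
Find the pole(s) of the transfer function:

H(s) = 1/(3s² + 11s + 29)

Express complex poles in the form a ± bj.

Discriminant = 11² - 4×3×29 = 121 - 348 = -227 < 0, so the poles are a complex conjugate pair s = (-11 ± j√227)/(2×3). Real part = -11/(2×3) = -11/6 ≈ -1.8333; imaginary part = ±√227/(2×3) ≈ 2.5111. Poles: s = -1.8333 ± 2.5111j.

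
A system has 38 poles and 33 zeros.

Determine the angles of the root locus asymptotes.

n - m = 38 - 33 = 5. Angles: θk = (2k + 1)·180°/5 = 36°, 108°, 180°, 252°, 324°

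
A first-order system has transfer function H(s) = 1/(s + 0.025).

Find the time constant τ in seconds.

For H(s) = 1/(s + 1/τ), the pole is at -1/τ = -0.025, so τ = 1/0.025 = 40 s.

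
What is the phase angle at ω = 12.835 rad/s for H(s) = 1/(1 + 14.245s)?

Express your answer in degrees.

Phase = -arctan(ωτ) = -arctan(12.835 × 14.245) = -89.7°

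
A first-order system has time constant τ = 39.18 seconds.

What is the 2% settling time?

For first-order system, 2% settling time ≈ 4τ = 4 × 39.18 = 156.72 s.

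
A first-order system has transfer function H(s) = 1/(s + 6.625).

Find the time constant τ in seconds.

For H(s) = 1/(s + 1/τ), the pole is at -1/τ = -6.625, so τ = 1/6.625 = 0.1509 s.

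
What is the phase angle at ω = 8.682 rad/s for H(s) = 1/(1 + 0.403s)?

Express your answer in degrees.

Phase = -arctan(ωτ) = -arctan(8.682 × 0.403) = -74.0°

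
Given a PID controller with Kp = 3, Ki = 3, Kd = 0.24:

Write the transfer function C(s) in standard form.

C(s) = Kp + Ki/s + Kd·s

Substituting values: C(s) = 3 + 3/s + 0.24s = (0.24s² + 3s + 3)/s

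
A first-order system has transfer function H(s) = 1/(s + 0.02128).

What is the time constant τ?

For H(s) = 1/(s + 1/τ), the pole is at -1/τ = -0.02128, so τ = 1/0.02128 = 46.99 s.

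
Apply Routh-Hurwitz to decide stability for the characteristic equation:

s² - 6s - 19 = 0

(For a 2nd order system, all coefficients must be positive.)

Coefficients: 1, -6, -19. b=-6, c=-19 not positive, so system is unstable.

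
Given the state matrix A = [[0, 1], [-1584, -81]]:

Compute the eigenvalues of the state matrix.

det(A - λI) = λ² - (-81)λ + 1584 = (λ - (-48))(λ - (-33)). Eigenvalues: -48, -33.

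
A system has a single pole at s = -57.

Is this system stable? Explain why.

Pole at s = -57 is in the left half-plane. Stable.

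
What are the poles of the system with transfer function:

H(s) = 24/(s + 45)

Pole is where denominator = 0: s + 45 = 0, so s = -45.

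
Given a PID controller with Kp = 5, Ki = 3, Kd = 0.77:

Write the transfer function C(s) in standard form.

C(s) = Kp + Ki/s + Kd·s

Substituting values: C(s) = 5 + 3/s + 0.77s = (0.77s² + 5s + 3)/s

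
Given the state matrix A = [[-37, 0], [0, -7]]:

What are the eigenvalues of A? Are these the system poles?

For diagonal matrix, eigenvalues are diagonal entries: λ₁ = -37, λ₂ = -7. Eigenvalues of A = system poles.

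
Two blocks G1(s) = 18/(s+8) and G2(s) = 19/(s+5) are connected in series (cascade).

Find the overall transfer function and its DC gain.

Series: multiply transfer functions. G_eq = 18/(s+8) × 19/(s+5) = 342/((s+8)(s+5)). DC gain = 342/(8×5) = 8.55.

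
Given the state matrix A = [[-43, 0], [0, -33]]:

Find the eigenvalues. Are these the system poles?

For diagonal matrix, eigenvalues are diagonal entries: λ₁ = -43, λ₂ = -33. Eigenvalues of A = system poles.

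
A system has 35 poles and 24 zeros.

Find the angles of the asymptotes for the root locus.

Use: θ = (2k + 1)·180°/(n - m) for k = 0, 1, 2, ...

n - m = 35 - 24 = 11. Angles: θk = (2k + 1)·180°/11 = 16.36°, 49.09°, 81.82°, 114.55°, 147.27°, 180°, 212.73°, 245.45°, 278.18°, 310.91°, 343.64°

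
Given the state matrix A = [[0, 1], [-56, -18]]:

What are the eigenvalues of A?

det(A - λI) = λ² - (-18)λ + 56 = (λ - (-14))(λ - (-4)). Eigenvalues: -14, -4.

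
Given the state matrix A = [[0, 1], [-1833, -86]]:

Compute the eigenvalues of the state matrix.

det(A - λI) = λ² - (-86)λ + 1833 = (λ - (-39))(λ - (-47)). Eigenvalues: -39, -47.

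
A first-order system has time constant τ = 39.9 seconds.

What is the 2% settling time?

For first-order system, 2% settling time ≈ 4τ = 4 × 39.9 = 159.6 s.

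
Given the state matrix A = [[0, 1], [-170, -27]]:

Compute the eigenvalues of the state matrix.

det(A - λI) = λ² - (-27)λ + 170 = (λ - (-10))(λ - (-17)). Eigenvalues: -10, -17.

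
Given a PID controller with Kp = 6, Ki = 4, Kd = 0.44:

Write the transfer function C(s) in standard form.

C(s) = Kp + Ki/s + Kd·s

Substituting values: C(s) = 6 + 4/s + 0.44s = (0.44s² + 6s + 4)/s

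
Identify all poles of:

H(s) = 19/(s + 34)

Pole is where denominator = 0: s + 34 = 0, so s = -34.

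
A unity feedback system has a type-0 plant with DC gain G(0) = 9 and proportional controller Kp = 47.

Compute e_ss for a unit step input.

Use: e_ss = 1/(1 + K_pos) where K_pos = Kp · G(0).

K_pos = Kp · G(0) = 47 × 9 = 423. e_ss = 1/(1 + 423) = 0.0024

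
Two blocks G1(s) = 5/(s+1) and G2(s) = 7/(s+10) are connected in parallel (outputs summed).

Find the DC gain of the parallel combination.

Parallel: G_eq = G1 + G2. DC gain = G1(0) + G2(0) = 5/1 + 7/10 = 5 + 0.7 = 5.7.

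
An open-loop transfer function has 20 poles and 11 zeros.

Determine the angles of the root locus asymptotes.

n - m = 20 - 11 = 9. Angles: θk = (2k + 1)·180°/9 = 20°, 60°, 100°, 140°, 180°, 220°, 260°, 300°, 340°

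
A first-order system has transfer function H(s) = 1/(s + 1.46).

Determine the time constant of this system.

For H(s) = 1/(s + 1/τ), the pole is at -1/τ = -1.46, so τ = 1/1.46 = 0.6849 s.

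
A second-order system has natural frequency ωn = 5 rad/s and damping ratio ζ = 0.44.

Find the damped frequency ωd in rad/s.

ωd = ωn√(1 - ζ²) = 5√(1 - 0.44²) = 4.49 rad/s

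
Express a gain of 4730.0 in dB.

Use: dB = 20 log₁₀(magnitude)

dB = 20 log₁₀(4730.0) = 73.5 dB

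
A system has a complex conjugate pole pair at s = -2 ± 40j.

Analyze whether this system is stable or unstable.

Real part of poles is -2 (< 0, left half-plane). Stable.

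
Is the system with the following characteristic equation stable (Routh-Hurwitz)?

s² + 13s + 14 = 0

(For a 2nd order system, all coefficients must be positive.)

Coefficients: 1, 13, 14. All positive, so system is stable.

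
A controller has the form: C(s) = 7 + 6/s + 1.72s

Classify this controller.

This is a Proportional-Integral-Derivative (PID) controller.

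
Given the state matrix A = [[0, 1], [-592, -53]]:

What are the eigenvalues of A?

det(A - λI) = λ² - (-53)λ + 592 = (λ - (-16))(λ - (-37)). Eigenvalues: -16, -37.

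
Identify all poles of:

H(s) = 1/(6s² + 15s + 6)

Discriminant = 15² - 4×6×6 = 225 - 144 = 81 > 0, so two distinct real poles. Using quadratic formula: s = (-15 ± √81)/(2×6) = (-15 ± √81)/12, with √81 = 9. s₁ = -6/12 = -0.5, s₂ = -24/12 = -2. Poles: s₁ = -0.5, s₂ = -2.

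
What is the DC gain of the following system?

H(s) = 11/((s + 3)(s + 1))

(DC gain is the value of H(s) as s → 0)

DC gain = H(0) = 11/(3 × 1) = 11/3 = 3.6667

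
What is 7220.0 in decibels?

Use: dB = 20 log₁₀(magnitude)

dB = 20 log₁₀(7220.0) = 77.2 dB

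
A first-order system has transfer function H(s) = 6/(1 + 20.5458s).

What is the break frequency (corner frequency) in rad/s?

Corner frequency = 1/τ = 1/20.5458 = 0.049 rad/s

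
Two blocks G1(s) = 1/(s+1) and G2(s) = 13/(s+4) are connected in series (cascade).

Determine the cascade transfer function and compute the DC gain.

Series: multiply transfer functions. G_eq = 1/(s+1) × 13/(s+4) = 13/((s+1)(s+4)). DC gain = 13/(1×4) = 3.25.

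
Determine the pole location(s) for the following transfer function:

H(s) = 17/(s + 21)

Pole is where denominator = 0: s + 21 = 0, so s = -21.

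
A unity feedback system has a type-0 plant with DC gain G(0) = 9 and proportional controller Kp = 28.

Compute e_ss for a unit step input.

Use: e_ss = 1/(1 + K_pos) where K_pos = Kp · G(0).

K_pos = Kp · G(0) = 28 × 9 = 252. e_ss = 1/(1 + 252) = 0.0040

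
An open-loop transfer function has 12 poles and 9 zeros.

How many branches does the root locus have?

Root locus has n branches where n = number of poles = 12.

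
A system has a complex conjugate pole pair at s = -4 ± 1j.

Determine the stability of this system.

Real part of poles is -4 (< 0, left half-plane). Stable.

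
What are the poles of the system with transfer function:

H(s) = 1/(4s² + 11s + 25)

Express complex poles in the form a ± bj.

Discriminant = 11² - 4×4×25 = 121 - 400 = -279 < 0, so the poles are a complex conjugate pair s = (-11 ± j√279)/(2×4). Real part = -11/(2×4) = -11/8 = -1.375; imaginary part = ±√279/(2×4) ≈ 2.0879. Poles: s = -1.375 ± 2.0879j.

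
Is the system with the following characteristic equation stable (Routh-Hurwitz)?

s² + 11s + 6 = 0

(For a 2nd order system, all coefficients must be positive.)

Coefficients: 1, 11, 6. All positive, so system is stable.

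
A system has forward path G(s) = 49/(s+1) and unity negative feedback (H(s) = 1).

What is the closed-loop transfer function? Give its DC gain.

T(s) = G/(1+GH) = [49/(s+1)] / [1 + 49/(s+1)] = 49/(s+1+49) = 49/(s+50). DC gain = 49/50 = 0.98.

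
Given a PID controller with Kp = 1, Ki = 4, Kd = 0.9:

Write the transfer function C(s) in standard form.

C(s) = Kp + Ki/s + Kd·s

Substituting values: C(s) = 1 + 4/s + 0.9s = (0.9s² + s + 4)/s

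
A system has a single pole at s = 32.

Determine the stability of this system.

Pole at s = 32 is in the right half-plane. Unstable.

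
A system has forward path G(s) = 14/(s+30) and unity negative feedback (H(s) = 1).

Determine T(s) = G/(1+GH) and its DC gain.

T(s) = G/(1+GH) = [14/(s+30)] / [1 + 14/(s+30)] = 14/(s+30+14) = 14/(s+44). DC gain = 14/44 = 0.3182.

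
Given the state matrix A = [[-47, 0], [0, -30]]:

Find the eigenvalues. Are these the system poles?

For diagonal matrix, eigenvalues are diagonal entries: λ₁ = -47, λ₂ = -30. Eigenvalues of A = system poles.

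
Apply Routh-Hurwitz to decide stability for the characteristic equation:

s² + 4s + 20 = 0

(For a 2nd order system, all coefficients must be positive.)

Coefficients: 1, 4, 20. All positive, so system is stable.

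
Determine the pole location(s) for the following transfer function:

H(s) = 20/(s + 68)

Pole is where denominator = 0: s + 68 = 0, so s = -68.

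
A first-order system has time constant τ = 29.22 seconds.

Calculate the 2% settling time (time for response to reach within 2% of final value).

For first-order system, 2% settling time ≈ 4τ = 4 × 29.22 = 116.88 s.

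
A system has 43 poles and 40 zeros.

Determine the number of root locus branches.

Root locus has n branches where n = number of poles = 43.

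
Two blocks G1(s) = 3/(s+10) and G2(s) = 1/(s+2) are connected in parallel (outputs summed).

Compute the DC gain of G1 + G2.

Parallel: G_eq = G1 + G2. DC gain = G1(0) + G2(0) = 3/10 + 1/2 = 0.3 + 0.5 = 0.8.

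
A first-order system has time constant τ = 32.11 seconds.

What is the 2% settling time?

For first-order system, 2% settling time ≈ 4τ = 4 × 32.11 = 128.44 s.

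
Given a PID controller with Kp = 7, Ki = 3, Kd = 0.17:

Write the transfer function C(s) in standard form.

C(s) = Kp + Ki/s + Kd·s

Substituting values: C(s) = 7 + 3/s + 0.17s = (0.17s² + 7s + 3)/s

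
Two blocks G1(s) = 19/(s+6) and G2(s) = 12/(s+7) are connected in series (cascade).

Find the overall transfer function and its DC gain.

Series: multiply transfer functions. G_eq = 19/(s+6) × 12/(s+7) = 228/((s+6)(s+7)). DC gain = 228/(6×7) = 5.4286.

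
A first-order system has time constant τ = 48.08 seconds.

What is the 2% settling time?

For first-order system, 2% settling time ≈ 4τ = 4 × 48.08 = 192.32 s.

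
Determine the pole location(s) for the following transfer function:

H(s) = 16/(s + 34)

Pole is where denominator = 0: s + 34 = 0, so s = -34.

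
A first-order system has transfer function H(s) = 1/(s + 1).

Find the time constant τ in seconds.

For H(s) = 1/(s + 1/τ), the pole is at -1/τ = -1, so τ = 1/1 = 1 s.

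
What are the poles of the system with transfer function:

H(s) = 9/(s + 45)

Pole is where denominator = 0: s + 45 = 0, so s = -45.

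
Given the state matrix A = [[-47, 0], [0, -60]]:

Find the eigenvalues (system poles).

For diagonal matrix, eigenvalues are diagonal entries: λ₁ = -47, λ₂ = -60.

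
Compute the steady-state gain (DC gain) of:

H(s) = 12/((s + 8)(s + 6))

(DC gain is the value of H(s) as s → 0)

DC gain = H(0) = 12/(8 × 6) = 12/48 = 0.25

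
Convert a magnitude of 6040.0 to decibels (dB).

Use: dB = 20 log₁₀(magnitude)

dB = 20 log₁₀(6040.0) = 75.6 dB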